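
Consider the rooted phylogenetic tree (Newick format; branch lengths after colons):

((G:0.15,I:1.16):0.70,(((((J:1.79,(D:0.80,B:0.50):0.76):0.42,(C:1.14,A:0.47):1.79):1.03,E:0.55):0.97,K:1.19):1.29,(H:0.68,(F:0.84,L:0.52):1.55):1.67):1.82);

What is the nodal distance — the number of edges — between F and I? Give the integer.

The MRCA of F and I is the root of the tree.
From F up to that node: 4 branches. From I up to the same node: 2 branches. Total: 4 + 2 = 6.

6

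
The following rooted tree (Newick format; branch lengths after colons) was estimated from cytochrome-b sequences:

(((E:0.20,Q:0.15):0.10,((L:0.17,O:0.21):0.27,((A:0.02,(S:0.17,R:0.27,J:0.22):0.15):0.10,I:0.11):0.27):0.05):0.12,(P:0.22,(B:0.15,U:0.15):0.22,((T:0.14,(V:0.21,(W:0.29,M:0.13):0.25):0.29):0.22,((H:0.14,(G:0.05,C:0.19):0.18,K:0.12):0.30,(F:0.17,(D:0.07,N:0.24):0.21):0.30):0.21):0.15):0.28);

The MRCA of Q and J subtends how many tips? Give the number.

The MRCA of Q and J is the node subtending ((E,Q),((L,O),((A,(S,R,J)),I))).
That clade contains 9 terminal taxa: A, E, I, J, L, O, Q, R, S.

9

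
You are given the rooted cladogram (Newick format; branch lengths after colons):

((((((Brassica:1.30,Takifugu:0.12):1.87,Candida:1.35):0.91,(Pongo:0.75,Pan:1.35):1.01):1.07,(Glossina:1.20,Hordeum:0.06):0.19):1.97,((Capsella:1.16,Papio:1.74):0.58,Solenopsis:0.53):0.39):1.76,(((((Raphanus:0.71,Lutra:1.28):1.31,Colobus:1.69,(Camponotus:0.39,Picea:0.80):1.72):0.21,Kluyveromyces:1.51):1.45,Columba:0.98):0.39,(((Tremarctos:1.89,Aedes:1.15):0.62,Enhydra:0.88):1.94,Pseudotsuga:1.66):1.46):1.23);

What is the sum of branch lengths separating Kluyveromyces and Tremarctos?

The path runs Kluyveromyces → … → MRCA → … → Tremarctos; the MRCA is the node subtending (((((Raphanus,Lutra),Colobus,(Camponotus,Picea)),Kluyveromyces),Columba),(((Tremarctos,Aedes),Enhydra),Pseudotsuga)).
Branch lengths along that path: 1.51 + 1.45 + 0.39 + 1.46 + 1.94 + 0.62 + 1.89 = 9.26.

9.26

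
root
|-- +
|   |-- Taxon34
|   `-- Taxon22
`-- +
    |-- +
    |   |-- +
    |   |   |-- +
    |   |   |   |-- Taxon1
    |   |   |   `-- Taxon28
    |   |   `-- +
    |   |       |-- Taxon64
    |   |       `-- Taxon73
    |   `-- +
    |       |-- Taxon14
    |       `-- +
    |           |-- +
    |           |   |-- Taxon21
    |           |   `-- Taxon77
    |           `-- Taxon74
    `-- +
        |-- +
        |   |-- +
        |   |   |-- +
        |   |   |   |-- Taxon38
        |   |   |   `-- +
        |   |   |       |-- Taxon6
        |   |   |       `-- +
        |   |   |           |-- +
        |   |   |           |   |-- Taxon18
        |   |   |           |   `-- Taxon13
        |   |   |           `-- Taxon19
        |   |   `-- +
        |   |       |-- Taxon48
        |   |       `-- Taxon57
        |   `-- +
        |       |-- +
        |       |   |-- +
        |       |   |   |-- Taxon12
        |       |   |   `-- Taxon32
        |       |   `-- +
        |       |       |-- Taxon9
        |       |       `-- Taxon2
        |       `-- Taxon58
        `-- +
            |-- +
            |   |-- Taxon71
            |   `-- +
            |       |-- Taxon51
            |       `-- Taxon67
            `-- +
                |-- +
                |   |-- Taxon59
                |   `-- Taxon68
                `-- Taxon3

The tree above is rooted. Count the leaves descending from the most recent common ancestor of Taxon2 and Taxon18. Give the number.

12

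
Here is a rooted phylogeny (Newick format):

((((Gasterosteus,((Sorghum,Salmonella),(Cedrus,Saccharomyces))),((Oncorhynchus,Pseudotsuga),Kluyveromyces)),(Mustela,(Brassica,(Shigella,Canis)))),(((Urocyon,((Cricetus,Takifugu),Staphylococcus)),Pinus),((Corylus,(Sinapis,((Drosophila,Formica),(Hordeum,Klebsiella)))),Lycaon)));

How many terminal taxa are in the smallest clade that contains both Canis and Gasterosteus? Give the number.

12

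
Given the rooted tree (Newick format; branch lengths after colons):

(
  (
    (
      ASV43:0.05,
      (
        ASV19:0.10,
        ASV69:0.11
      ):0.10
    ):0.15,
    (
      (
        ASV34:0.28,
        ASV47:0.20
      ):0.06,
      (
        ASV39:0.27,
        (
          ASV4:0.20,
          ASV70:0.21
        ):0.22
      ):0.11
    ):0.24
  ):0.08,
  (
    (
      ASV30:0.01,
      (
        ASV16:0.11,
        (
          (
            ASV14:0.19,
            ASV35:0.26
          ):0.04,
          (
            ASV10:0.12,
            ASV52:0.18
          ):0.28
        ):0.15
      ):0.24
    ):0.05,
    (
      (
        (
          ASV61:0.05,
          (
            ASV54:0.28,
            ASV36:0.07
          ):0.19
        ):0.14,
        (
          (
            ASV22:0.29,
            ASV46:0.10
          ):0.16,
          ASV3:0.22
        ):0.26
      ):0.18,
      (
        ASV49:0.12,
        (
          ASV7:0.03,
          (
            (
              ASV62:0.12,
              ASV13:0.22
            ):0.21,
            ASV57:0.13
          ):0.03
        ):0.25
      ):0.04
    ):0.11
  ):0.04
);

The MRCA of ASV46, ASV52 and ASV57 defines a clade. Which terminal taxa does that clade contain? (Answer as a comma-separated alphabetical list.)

Tracing ASV46: it sits inside (ASV22,ASV46).
Tracing ASV52: it sits inside (ASV10,ASV52).
Tracing ASV57: it sits inside ((ASV62,ASV13),ASV57).
The smallest clade enclosing all 3 is ((ASV30,(ASV16,((ASV14,ASV35),(ASV10,ASV52)))),(((ASV61,(ASV54,ASV36)),((ASV22,ASV46),ASV3)),(ASV49,(ASV7,((ASV62,ASV13),ASV57))))); the answer is its 17 terminal taxa in alphabetical order.

ASV10, ASV13, ASV14, ASV16, ASV22, ASV3, ASV30, ASV35, ASV36, ASV46, ASV49, ASV52, ASV54, ASV57, ASV61, ASV62, ASV7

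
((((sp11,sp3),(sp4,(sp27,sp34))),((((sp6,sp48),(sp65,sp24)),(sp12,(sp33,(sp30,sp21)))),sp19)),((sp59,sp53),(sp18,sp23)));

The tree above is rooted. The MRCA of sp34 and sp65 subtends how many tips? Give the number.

14

The MRCA of sp34 and sp65 is the node subtending (((sp11,sp3),(sp4,(sp27,sp34))),((((sp6,sp48),(sp65,sp24)),(sp12,(sp33,(sp30,sp21)))),sp19)).
That clade contains 14 terminal taxa: sp11, sp12, sp19, sp21, sp24, sp27, sp3, sp30, sp33, sp34, sp4, sp48, sp6, sp65.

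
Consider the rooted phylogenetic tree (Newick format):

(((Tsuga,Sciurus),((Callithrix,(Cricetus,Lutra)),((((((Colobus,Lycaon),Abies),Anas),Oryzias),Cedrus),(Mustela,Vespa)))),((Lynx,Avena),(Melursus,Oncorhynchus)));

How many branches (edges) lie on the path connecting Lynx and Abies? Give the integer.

11

The MRCA of Lynx and Abies is the root of the tree.
From Lynx up to that node: 3 branches. From Abies up to the same node: 8 branches. Total: 3 + 8 = 11.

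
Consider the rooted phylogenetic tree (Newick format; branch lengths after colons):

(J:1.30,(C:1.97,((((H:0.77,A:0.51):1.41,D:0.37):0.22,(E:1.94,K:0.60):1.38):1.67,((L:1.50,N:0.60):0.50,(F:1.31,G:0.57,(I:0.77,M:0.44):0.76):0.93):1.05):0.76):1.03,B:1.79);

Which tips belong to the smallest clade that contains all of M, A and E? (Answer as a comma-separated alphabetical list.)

Tracing M: it sits inside (I,M).
Tracing A: it sits inside (H,A).
Tracing E: it sits inside (E,K).
The smallest clade enclosing all 3 is ((((H,A),D),(E,K)),((L,N),(F,G,(I,M)))); the answer is its 11 terminal taxa in alphabetical order.

A, D, E, F, G, H, I, K, L, M, N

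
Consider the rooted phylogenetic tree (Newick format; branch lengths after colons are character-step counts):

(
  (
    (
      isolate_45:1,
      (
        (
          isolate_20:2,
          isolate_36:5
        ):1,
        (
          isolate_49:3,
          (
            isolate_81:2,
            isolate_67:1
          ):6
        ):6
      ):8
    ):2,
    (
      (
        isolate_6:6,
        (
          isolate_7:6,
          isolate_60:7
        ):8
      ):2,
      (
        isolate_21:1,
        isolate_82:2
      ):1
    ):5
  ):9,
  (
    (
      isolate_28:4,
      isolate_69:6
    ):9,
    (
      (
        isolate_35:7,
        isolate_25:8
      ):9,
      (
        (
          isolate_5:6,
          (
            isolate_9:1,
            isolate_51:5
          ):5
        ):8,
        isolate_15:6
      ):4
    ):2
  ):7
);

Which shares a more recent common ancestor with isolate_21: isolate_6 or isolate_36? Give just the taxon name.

The MRCA of isolate_21 and isolate_6 subtends ((isolate_6,(isolate_7,isolate_60)),(isolate_21,isolate_82)) (5 taxa).
The MRCA of isolate_21 and isolate_36 subtends ((isolate_45,((isolate_20,isolate_36),(isolate_49,(isolate_81,isolate_67)))),((isolate_6,(isolate_7,isolate_60)),(isolate_21,isolate_82))) (11 taxa).
The first is nested inside the second, so isolate_21 shares a more recent common ancestor with isolate_6.

isolate_6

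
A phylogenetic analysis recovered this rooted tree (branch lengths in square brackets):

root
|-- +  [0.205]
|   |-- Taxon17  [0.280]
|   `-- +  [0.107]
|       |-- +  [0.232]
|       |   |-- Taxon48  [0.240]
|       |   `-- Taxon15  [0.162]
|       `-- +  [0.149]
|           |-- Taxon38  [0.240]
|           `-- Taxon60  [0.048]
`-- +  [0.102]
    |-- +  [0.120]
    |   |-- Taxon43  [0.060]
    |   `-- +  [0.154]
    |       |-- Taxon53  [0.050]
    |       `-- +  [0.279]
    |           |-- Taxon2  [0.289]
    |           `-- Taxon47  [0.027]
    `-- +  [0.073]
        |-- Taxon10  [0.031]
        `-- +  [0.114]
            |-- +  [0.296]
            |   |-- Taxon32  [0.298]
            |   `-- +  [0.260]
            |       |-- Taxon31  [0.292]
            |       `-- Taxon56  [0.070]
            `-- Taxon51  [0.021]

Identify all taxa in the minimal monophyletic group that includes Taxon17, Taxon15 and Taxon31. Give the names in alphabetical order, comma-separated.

Taxon10, Taxon15, Taxon17, Taxon2, Taxon31, Taxon32, Taxon38, Taxon43, Taxon47, Taxon48, Taxon51, Taxon53, Taxon56, Taxon60

Tracing Taxon17: it sits inside (Taxon17,((Taxon48,Taxon15),(Taxon38,Taxon60))).
Tracing Taxon15: it sits inside (Taxon48,Taxon15).
Tracing Taxon31: it sits inside (Taxon31,Taxon56).
The smallest clade enclosing all 3 is the whole tree (their MRCA is the root), so the answer is all 14 tips in alphabetical order.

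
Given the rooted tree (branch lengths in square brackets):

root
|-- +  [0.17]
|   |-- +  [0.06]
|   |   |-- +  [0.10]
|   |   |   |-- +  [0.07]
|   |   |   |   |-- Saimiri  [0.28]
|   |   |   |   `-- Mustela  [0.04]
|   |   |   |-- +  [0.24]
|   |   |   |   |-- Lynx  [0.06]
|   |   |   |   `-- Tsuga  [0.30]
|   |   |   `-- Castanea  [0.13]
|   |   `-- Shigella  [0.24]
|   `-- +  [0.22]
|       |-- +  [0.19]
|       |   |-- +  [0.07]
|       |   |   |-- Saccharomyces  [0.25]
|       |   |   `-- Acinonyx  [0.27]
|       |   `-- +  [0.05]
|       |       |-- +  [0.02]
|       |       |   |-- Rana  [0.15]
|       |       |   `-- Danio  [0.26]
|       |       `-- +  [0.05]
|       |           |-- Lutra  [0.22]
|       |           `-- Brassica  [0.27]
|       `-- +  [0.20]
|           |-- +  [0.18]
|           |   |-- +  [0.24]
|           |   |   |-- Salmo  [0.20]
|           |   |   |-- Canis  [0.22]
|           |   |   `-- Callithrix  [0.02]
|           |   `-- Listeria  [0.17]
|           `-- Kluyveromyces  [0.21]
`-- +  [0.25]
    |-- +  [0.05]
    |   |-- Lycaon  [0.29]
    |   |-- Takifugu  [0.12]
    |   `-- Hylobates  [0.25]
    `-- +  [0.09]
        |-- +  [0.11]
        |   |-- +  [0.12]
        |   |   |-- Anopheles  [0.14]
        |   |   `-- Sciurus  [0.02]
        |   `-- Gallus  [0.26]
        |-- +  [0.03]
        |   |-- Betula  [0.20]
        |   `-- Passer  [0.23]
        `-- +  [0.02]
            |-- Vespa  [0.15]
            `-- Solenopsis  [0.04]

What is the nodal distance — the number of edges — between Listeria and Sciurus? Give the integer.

The MRCA of Listeria and Sciurus is the root of the tree.
From Listeria up to that node: 5 branches. From Sciurus up to the same node: 5 branches. Total: 5 + 5 = 10.

10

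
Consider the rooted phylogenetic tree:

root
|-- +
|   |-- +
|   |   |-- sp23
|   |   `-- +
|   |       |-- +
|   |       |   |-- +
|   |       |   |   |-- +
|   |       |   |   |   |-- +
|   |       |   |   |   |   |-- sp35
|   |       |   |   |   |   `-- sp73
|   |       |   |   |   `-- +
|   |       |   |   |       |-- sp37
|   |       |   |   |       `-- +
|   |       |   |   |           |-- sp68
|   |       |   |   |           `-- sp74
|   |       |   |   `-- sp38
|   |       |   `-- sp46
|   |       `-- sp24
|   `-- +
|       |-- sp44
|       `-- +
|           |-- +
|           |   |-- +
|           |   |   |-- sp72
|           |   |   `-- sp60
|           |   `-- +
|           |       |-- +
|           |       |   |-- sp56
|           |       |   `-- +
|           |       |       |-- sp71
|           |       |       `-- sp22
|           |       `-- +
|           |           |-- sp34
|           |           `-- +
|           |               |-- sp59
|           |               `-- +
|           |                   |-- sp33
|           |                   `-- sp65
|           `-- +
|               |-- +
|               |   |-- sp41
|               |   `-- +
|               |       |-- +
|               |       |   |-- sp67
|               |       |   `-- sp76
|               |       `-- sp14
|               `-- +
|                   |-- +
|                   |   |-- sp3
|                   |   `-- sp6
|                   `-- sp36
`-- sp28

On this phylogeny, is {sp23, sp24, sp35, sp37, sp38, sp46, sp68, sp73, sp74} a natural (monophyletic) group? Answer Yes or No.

The most recent common ancestor of these taxa subtends (sp23,(((((sp35,sp73),(sp37,(sp68,sp74))),sp38),sp46),sp24)).
That clade has exactly 9 tips — every listed taxon and nothing else — so the group is monophyletic.

Yes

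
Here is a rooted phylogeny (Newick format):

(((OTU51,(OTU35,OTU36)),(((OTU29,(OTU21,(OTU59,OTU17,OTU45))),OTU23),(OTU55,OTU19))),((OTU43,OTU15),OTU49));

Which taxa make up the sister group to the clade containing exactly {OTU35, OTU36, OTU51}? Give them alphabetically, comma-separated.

OTU17, OTU19, OTU21, OTU23, OTU29, OTU45, OTU55, OTU59

The clade containing exactly {OTU35, OTU36, OTU51} attaches to the tree at the node subtending ((OTU51,(OTU35,OTU36)),(((OTU29,(OTU21,(OTU59,OTU17,OTU45))),OTU23),(OTU55,OTU19))).
The other lineage descending from that same node — the sister group — is (((OTU29,(OTU21,(OTU59,OTU17,OTU45))),OTU23),(OTU55,OTU19)); its 8 tips in alphabetical order are the answer.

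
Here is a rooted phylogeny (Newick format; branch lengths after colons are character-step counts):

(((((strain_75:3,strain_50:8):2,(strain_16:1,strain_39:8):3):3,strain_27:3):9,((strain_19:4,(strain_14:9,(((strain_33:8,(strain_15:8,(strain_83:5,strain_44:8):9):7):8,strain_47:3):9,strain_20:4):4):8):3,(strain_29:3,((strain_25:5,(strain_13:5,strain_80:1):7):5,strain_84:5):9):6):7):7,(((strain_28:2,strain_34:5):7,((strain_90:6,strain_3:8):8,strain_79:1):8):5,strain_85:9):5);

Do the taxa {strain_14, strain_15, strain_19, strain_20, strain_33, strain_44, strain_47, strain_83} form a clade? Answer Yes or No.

The most recent common ancestor of these taxa subtends (strain_19,(strain_14,(((strain_33,(strain_15,(strain_83,strain_44))),strain_47),strain_20))).
That clade has exactly 8 tips — every listed taxon and nothing else — so the group is monophyletic.

Yes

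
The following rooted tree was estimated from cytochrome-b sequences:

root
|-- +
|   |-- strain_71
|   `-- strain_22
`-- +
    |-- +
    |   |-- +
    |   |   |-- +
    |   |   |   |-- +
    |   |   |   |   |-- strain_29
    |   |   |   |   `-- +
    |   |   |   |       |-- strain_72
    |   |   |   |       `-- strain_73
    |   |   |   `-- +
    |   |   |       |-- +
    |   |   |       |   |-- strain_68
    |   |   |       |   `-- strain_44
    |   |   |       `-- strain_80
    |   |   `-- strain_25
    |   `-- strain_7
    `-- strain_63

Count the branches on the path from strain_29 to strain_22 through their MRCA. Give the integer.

The MRCA of strain_29 and strain_22 is the root of the tree.
From strain_29 up to that node: 6 branches. From strain_22 up to the same node: 2 branches. Total: 6 + 2 = 8.

8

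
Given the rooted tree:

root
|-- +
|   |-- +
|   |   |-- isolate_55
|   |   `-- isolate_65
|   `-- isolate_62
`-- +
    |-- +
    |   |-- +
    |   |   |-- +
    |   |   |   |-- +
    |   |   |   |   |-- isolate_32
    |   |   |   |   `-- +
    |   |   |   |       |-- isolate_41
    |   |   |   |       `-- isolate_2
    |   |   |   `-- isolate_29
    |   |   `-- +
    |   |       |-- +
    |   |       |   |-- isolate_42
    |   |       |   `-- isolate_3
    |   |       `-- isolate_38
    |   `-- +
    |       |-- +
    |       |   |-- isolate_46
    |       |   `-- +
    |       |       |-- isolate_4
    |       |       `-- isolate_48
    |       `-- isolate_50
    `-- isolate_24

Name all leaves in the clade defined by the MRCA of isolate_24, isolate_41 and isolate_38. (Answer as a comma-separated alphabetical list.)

isolate_2, isolate_24, isolate_29, isolate_3, isolate_32, isolate_38, isolate_4, isolate_41, isolate_42, isolate_46, isolate_48, isolate_50

Tracing isolate_24: it sits inside (((((isolate_32,(isolate_41,isolate_2)),isolate_29),((isolate_42,isolate_3),isolate_38)),((isolate_46,(isolate_4,isolate_48)),isolate_50)),isolate_24).
Tracing isolate_41: it sits inside (isolate_41,isolate_2).
Tracing isolate_38: it sits inside ((isolate_42,isolate_3),isolate_38).
The smallest clade enclosing all 3 is (((((isolate_32,(isolate_41,isolate_2)),isolate_29),((isolate_42,isolate_3),isolate_38)),((isolate_46,(isolate_4,isolate_48)),isolate_50)),isolate_24); the answer is its 12 terminal taxa in alphabetical order.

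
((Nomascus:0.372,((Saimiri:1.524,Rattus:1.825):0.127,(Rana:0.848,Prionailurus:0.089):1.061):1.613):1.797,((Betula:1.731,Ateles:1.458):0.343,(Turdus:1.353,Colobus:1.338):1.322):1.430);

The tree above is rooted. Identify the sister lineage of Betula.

Ateles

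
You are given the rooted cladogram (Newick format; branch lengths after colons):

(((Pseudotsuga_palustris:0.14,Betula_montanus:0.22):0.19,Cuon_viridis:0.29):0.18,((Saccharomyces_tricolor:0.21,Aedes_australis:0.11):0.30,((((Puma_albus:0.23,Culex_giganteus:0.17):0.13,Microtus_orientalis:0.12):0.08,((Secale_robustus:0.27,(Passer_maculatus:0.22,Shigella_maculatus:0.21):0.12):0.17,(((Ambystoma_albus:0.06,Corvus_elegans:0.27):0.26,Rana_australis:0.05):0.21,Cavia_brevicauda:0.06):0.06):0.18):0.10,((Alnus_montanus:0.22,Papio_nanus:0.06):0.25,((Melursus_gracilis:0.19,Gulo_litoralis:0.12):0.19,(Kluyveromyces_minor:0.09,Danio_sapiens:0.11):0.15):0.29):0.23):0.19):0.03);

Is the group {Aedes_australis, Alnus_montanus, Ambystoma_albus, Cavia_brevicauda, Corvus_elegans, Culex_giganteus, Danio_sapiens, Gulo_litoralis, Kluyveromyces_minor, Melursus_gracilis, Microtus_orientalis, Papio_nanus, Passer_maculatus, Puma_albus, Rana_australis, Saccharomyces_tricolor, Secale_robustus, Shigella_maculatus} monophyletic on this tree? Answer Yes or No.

Yes

The most recent common ancestor of these taxa subtends ((Saccharomyces_tricolor,Aedes_australis),((((Puma_albus,Culex_giganteus),Microtus_orientalis),((Secale_robustus,(Passer_maculatus,Shigella_maculatus)),(((Ambystoma_albus,Corvus_elegans),Rana_australis),Cavia_brevicauda))),((Alnus_montanus,Papio_nanus),((Melursus_gracilis,Gulo_litoralis),(Kluyveromyces_minor,Danio_sapiens))))).
That clade has exactly 18 tips — every listed taxon and nothing else — so the group is monophyletic.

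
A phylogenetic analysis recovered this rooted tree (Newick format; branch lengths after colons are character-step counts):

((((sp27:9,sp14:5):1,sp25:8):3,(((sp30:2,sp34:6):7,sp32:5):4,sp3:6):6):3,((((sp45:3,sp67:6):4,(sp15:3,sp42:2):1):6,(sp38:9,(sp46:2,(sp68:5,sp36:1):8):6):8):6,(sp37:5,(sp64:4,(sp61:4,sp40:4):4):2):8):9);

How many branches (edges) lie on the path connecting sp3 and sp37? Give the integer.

6

The MRCA of sp3 and sp37 is the root of the tree.
From sp3 up to that node: 3 branches. From sp37 up to the same node: 3 branches. Total: 3 + 3 = 6.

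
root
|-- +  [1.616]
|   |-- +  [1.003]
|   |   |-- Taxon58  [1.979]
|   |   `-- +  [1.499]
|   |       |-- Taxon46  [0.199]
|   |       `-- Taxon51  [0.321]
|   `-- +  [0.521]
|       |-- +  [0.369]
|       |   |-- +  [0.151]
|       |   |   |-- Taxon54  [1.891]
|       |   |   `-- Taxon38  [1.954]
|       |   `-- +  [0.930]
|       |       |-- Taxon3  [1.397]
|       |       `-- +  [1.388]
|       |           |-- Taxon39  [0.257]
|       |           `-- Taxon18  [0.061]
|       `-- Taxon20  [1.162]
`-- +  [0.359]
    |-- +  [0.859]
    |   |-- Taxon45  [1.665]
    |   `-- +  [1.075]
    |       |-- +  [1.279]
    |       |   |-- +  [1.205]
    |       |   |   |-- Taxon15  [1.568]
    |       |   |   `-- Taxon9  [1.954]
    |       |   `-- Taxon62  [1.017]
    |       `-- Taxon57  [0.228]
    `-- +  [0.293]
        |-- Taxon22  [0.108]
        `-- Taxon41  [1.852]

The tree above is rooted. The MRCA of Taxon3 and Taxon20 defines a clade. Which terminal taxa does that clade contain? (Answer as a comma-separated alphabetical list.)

Taxon18, Taxon20, Taxon3, Taxon38, Taxon39, Taxon54

Tracing Taxon3: it sits inside (Taxon3,(Taxon39,Taxon18)).
Tracing Taxon20: it sits inside (((Taxon54,Taxon38),(Taxon3,(Taxon39,Taxon18))),Taxon20).
The smallest clade enclosing both is (((Taxon54,Taxon38),(Taxon3,(Taxon39,Taxon18))),Taxon20); the answer is its 6 terminal taxa in alphabetical order.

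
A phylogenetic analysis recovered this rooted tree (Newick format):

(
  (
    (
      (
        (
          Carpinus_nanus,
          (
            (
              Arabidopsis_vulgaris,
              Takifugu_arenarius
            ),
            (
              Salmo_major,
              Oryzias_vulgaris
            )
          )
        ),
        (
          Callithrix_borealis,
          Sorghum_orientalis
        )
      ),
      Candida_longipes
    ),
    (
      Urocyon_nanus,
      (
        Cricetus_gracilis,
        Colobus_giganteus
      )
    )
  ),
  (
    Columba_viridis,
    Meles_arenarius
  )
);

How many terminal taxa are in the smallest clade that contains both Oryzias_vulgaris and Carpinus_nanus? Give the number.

The MRCA of Oryzias_vulgaris and Carpinus_nanus is the node subtending (Carpinus_nanus,((Arabidopsis_vulgaris,Takifugu_arenarius),(Salmo_major,Oryzias_vulgaris))).
That clade contains 5 terminal taxa: Arabidopsis_vulgaris, Carpinus_nanus, Oryzias_vulgaris, Salmo_major, Takifugu_arenarius.

5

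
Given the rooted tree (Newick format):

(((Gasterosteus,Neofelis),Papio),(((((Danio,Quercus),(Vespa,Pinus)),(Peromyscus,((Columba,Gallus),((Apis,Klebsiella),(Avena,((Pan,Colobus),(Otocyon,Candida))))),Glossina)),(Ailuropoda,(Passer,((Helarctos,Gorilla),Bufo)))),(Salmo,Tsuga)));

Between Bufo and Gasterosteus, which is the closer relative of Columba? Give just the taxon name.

Bufo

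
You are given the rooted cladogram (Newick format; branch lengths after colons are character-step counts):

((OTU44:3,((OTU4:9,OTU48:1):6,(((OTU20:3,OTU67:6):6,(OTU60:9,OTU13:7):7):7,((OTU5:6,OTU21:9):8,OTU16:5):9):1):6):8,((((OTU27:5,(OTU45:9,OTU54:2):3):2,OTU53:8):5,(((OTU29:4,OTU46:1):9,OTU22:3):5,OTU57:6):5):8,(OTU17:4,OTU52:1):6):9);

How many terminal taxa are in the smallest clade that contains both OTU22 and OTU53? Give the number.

8

The MRCA of OTU22 and OTU53 is the node subtending (((OTU27,(OTU45,OTU54)),OTU53),(((OTU29,OTU46),OTU22),OTU57)).
That clade contains 8 terminal taxa: OTU22, OTU27, OTU29, OTU45, OTU46, OTU53, OTU54, OTU57.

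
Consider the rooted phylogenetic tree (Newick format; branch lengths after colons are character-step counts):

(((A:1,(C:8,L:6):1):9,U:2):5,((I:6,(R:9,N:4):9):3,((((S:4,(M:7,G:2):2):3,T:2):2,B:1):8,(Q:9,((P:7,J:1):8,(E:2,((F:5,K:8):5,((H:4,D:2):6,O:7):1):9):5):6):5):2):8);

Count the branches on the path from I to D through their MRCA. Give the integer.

10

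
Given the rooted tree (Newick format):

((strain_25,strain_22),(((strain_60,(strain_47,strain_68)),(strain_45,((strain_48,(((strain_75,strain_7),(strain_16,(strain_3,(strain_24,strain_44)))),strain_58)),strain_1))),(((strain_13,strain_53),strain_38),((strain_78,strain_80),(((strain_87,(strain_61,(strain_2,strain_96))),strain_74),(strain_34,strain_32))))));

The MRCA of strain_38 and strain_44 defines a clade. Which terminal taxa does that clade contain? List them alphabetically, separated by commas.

Tracing strain_38: it sits inside ((strain_13,strain_53),strain_38).
Tracing strain_44: it sits inside (strain_24,strain_44).
The smallest clade enclosing both is (((strain_60,(strain_47,strain_68)),(strain_45,((strain_48,(((strain_75,strain_7),(strain_16,(strain_3,(strain_24,strain_44)))),strain_58)),strain_1))),(((strain_13,strain_53),strain_38),((strain_78,strain_80),(((strain_87,(strain_61,(strain_2,strain_96))),strain_74),(strain_34,strain_32))))); the answer is its 25 terminal taxa in alphabetical order.

strain_1, strain_13, strain_16, strain_2, strain_24, strain_3, strain_32, strain_34, strain_38, strain_44, strain_45, strain_47, strain_48, strain_53, strain_58, strain_60, strain_61, strain_68, strain_7, strain_74, strain_75, strain_78, strain_80, strain_87, strain_96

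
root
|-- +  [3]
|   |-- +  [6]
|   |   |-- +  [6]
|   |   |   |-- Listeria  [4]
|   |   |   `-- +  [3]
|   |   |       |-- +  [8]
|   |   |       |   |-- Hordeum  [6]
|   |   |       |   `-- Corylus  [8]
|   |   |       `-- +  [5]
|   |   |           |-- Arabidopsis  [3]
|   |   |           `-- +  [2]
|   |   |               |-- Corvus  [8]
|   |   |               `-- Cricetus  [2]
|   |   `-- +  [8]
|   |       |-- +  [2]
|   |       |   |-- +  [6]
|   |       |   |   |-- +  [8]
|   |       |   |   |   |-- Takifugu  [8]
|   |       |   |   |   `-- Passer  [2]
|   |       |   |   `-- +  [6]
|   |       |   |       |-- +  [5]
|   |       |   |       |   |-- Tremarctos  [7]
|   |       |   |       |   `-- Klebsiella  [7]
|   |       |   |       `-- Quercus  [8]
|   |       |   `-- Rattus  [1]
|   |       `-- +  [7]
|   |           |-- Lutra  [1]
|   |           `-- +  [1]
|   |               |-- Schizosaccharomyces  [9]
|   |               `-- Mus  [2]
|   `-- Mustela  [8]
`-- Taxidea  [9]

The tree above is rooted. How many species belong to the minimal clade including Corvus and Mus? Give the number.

The MRCA of Corvus and Mus is the node subtending ((Listeria,((Hordeum,Corylus),(Arabidopsis,(Corvus,Cricetus)))),((((Takifugu,Passer),((Tremarctos,Klebsiella),Quercus)),Rattus),(Lutra,(Schizosaccharomyces,Mus)))).
That clade contains 15 terminal taxa: Arabidopsis, Corvus, Corylus, Cricetus, Hordeum, Klebsiella, Listeria, Lutra, Mus, Passer, Quercus, Rattus, Schizosaccharomyces, Takifugu, Tremarctos.

15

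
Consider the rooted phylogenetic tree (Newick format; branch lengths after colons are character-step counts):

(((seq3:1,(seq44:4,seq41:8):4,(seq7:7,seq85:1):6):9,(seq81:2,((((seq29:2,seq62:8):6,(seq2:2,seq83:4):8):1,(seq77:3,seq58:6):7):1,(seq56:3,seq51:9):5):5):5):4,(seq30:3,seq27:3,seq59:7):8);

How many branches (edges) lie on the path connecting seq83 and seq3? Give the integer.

The MRCA of seq83 and seq3 is the node subtending ((seq3,(seq44,seq41),(seq7,seq85)),(seq81,((((seq29,seq62),(seq2,seq83)),(seq77,seq58)),(seq56,seq51)))).
From seq83 up to that node: 6 branches. From seq3 up to the same node: 2 branches. Total: 6 + 2 = 8.

8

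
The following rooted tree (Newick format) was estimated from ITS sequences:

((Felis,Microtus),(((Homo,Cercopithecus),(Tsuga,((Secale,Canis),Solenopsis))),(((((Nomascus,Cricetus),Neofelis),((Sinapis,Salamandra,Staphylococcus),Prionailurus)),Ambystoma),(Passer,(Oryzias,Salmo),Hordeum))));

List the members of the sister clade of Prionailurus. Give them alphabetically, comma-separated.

Salamandra, Sinapis, Staphylococcus

Prionailurus attaches to the tree at the node subtending ((Sinapis,Salamandra,Staphylococcus),Prionailurus).
The other lineage descending from that same node — the sister group — is (Sinapis,Salamandra,Staphylococcus); its 3 tips in alphabetical order are the answer.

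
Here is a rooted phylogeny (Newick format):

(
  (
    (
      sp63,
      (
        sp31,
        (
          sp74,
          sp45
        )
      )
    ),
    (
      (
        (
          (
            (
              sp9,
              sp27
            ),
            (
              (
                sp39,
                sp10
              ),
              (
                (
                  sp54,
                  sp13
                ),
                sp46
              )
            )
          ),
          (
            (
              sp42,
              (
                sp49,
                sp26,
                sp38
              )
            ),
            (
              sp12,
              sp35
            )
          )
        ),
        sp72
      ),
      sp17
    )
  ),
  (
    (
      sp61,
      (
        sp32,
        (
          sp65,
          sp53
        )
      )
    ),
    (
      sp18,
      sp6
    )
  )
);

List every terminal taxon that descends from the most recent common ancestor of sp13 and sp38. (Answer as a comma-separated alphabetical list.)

Tracing sp13: it sits inside (sp54,sp13).
Tracing sp38: it sits inside (sp49,sp26,sp38).
The smallest clade enclosing both is (((sp9,sp27),((sp39,sp10),((sp54,sp13),sp46))),((sp42,(sp49,sp26,sp38)),(sp12,sp35))); the answer is its 13 terminal taxa in alphabetical order.

sp10, sp12, sp13, sp26, sp27, sp35, sp38, sp39, sp42, sp46, sp49, sp54, sp9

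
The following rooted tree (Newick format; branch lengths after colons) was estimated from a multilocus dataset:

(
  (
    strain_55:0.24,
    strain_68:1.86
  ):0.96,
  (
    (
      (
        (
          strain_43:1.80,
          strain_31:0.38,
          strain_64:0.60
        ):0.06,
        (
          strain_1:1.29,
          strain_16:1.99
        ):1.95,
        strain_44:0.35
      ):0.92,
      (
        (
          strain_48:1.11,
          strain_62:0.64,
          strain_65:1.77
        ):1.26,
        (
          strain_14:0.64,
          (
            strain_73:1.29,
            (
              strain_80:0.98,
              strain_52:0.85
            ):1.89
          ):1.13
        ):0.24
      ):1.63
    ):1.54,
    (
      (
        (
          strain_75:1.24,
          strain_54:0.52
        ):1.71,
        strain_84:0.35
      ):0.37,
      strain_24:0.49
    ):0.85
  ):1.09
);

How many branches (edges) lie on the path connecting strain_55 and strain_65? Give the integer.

7

The MRCA of strain_55 and strain_65 is the root of the tree.
From strain_55 up to that node: 2 branches. From strain_65 up to the same node: 5 branches. Total: 2 + 5 = 7.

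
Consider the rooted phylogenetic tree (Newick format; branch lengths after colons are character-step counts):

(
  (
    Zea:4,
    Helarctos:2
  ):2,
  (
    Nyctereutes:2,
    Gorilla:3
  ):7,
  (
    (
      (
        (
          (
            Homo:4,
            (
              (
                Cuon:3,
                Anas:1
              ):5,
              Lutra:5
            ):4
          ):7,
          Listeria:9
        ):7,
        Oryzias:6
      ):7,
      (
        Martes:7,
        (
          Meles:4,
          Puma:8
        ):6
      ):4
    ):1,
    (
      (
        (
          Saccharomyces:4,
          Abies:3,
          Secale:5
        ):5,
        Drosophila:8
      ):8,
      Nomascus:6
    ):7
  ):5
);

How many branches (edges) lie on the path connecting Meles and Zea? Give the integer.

7

The MRCA of Meles and Zea is the root of the tree.
From Meles up to that node: 5 branches. From Zea up to the same node: 2 branches. Total: 5 + 2 = 7.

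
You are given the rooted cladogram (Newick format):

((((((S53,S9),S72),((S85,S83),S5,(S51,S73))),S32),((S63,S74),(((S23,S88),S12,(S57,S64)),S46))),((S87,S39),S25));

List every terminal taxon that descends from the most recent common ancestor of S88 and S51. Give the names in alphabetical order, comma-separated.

S12, S23, S32, S46, S5, S51, S53, S57, S63, S64, S72, S73, S74, S83, S85, S88, S9

Tracing S88: it sits inside (S23,S88).
Tracing S51: it sits inside (S51,S73).
The smallest clade enclosing both is (((((S53,S9),S72),((S85,S83),S5,(S51,S73))),S32),((S63,S74),(((S23,S88),S12,(S57,S64)),S46))); the answer is its 17 terminal taxa in alphabetical order.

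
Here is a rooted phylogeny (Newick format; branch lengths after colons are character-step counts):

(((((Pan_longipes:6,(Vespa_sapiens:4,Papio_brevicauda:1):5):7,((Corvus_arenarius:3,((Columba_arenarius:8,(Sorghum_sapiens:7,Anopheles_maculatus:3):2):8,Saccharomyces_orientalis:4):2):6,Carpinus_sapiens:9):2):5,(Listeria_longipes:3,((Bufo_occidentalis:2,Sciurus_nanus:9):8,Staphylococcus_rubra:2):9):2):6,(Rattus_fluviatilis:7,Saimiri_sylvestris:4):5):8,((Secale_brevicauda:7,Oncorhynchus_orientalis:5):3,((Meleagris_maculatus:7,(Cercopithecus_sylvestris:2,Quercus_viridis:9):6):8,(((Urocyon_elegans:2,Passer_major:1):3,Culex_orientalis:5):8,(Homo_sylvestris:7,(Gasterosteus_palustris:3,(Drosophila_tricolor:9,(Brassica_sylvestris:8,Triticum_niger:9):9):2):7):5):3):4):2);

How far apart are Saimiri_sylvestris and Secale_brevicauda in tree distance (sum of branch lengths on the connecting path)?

29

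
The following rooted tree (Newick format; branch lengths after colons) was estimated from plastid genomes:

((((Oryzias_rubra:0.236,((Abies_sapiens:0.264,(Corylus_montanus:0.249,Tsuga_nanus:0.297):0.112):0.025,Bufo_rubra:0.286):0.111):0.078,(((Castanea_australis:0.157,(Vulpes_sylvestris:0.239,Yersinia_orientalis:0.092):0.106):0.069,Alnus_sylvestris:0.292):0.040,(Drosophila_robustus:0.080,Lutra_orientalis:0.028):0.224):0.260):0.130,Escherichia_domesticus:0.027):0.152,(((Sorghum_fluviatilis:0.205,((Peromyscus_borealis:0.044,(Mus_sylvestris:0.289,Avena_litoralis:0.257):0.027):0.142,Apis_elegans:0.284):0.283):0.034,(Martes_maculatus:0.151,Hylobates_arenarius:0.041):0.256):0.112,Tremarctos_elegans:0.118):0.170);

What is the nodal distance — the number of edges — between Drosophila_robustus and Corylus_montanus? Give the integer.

8

The MRCA of Drosophila_robustus and Corylus_montanus is the node subtending ((Oryzias_rubra,((Abies_sapiens,(Corylus_montanus,Tsuga_nanus)),Bufo_rubra)),(((Castanea_australis,(Vulpes_sylvestris,Yersinia_orientalis)),Alnus_sylvestris),(Drosophila_robustus,Lutra_orientalis))).
From Drosophila_robustus up to that node: 3 branches. From Corylus_montanus up to the same node: 5 branches. Total: 3 + 5 = 8.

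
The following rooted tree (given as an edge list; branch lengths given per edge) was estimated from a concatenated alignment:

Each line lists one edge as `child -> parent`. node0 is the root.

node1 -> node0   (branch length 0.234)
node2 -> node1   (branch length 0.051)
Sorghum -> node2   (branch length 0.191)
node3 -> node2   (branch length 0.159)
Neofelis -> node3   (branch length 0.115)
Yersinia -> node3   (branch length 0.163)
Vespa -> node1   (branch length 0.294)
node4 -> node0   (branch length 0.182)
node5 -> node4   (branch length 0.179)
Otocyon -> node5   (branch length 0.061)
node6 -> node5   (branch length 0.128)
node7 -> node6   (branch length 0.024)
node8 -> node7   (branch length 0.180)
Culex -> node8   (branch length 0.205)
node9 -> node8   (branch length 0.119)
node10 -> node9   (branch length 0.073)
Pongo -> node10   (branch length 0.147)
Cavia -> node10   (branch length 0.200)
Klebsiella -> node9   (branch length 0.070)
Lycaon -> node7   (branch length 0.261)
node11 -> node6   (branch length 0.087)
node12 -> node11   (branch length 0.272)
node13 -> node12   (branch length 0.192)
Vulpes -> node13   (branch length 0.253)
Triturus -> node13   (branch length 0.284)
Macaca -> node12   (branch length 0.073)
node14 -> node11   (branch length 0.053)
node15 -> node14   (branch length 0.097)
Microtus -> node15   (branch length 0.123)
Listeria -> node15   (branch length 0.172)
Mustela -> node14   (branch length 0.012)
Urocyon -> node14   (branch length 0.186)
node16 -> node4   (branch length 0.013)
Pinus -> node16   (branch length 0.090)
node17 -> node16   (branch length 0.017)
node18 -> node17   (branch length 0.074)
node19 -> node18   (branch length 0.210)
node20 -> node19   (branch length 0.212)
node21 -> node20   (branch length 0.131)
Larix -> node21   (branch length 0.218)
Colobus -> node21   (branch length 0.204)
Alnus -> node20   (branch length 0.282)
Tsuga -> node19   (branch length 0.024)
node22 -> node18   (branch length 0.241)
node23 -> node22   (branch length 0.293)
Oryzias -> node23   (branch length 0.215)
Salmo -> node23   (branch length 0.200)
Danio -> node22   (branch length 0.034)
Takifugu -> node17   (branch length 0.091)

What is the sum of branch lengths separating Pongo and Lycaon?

0.780

The path runs Pongo → … → MRCA → … → Lycaon; the MRCA is the node subtending ((Culex,((Pongo,Cavia),Klebsiella)),Lycaon).
Branch lengths along that path: 0.147 + 0.073 + 0.119 + 0.180 + 0.261 = 0.780.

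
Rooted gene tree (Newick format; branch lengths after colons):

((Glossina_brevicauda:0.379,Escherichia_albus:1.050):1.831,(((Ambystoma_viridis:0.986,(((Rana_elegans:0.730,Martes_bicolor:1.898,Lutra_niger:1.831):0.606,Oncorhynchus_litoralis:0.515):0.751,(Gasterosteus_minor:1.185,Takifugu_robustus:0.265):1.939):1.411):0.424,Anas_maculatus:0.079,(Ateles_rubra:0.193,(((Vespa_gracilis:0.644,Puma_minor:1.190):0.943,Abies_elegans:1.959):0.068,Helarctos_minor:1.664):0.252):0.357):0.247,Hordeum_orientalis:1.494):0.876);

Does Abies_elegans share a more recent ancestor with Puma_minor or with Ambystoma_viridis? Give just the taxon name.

The MRCA of Abies_elegans and Puma_minor subtends ((Vespa_gracilis,Puma_minor),Abies_elegans) (3 taxa).
The MRCA of Abies_elegans and Ambystoma_viridis subtends ((Ambystoma_viridis,(((Rana_elegans,Martes_bicolor,Lutra_niger),Oncorhynchus_litoralis),(Gasterosteus_minor,Takifugu_robustus))),Anas_maculatus,(Ateles_rubra,(((Vespa_gracilis,Puma_minor),Abies_elegans),Helarctos_minor))) (13 taxa).
The first is nested inside the second, so Abies_elegans shares a more recent common ancestor with Puma_minor.

Puma_minor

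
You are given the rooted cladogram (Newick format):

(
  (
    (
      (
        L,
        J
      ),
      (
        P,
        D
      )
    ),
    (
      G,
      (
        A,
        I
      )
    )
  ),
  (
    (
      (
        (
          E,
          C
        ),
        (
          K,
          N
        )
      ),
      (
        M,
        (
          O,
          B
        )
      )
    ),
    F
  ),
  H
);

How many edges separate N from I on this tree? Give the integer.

9

The MRCA of N and I is the root of the tree.
From N up to that node: 5 branches. From I up to the same node: 4 branches. Total: 5 + 4 = 9.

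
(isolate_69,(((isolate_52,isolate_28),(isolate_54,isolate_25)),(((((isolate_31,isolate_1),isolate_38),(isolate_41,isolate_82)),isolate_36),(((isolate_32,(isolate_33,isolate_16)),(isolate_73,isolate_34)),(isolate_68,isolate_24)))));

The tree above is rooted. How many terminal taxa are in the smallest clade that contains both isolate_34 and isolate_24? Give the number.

7

The MRCA of isolate_34 and isolate_24 is the node subtending (((isolate_32,(isolate_33,isolate_16)),(isolate_73,isolate_34)),(isolate_68,isolate_24)).
That clade contains 7 terminal taxa: isolate_16, isolate_24, isolate_32, isolate_33, isolate_34, isolate_68, isolate_73.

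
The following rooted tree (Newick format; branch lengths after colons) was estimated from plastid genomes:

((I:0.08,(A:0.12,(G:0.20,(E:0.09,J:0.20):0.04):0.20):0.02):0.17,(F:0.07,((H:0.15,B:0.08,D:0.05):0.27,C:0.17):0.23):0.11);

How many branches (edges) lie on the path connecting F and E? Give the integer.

7

The MRCA of F and E is the root of the tree.
From F up to that node: 2 branches. From E up to the same node: 5 branches. Total: 2 + 5 = 7.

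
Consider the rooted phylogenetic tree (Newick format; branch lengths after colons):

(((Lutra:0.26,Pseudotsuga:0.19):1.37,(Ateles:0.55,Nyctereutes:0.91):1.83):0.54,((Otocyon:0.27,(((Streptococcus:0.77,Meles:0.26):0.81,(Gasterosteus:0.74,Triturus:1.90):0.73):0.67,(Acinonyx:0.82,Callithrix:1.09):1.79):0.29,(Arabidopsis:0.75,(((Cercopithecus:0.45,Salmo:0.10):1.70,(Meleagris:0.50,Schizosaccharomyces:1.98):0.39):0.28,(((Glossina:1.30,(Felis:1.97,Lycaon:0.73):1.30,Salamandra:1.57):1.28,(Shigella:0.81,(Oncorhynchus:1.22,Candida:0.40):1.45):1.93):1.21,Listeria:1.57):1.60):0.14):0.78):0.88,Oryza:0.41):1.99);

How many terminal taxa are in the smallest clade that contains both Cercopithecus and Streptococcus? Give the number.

20

The MRCA of Cercopithecus and Streptococcus is the node subtending (Otocyon,(((Streptococcus,Meles),(Gasterosteus,Triturus)),(Acinonyx,Callithrix)),(Arabidopsis,(((Cercopithecus,Salmo),(Meleagris,Schizosaccharomyces)),(((Glossina,(Felis,Lycaon),Salamandra),(Shigella,(Oncorhynchus,Candida))),Listeria)))).
That clade contains 20 terminal taxa: Acinonyx, Arabidopsis, Callithrix, Candida, Cercopithecus, Felis, Gasterosteus, Glossina, Listeria, Lycaon, Meleagris, Meles, Oncorhynchus, Otocyon, Salamandra, Salmo, Schizosaccharomyces, Shigella, Streptococcus, Triturus.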